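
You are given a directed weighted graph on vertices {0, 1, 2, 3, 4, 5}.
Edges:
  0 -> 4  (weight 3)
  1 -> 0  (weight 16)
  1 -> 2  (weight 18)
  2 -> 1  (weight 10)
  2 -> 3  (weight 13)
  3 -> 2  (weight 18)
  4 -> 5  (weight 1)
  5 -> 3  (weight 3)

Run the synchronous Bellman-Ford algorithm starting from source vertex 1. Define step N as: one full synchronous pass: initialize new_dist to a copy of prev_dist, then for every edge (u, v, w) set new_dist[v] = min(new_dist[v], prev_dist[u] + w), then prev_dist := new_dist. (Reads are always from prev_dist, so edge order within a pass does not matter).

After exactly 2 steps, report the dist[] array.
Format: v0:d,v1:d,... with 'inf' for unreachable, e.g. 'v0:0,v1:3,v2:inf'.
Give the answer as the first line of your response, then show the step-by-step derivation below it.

v0:16,v1:0,v2:18,v3:31,v4:19,v5:inf

step 1: dist = v0:16,v1:0,v2:18,v3:inf,v4:inf,v5:inf
step 2: dist = v0:16,v1:0,v2:18,v3:31,v4:19,v5:inf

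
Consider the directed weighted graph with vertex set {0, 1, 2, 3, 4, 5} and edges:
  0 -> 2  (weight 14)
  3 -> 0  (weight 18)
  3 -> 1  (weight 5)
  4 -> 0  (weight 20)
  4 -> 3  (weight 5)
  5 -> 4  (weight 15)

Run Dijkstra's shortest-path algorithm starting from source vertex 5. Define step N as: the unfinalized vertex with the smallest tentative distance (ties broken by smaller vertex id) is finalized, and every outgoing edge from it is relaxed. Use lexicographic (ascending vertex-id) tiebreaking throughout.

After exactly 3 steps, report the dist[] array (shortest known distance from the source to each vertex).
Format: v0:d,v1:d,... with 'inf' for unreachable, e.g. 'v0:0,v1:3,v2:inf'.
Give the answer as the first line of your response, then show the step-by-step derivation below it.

v0:35,v1:25,v2:inf,v3:20,v4:15,v5:0

step 1: dist = v0:inf,v1:inf,v2:inf,v3:inf,v4:15,v5:0
step 2: dist = v0:35,v1:inf,v2:inf,v3:20,v4:15,v5:0
step 3: dist = v0:35,v1:25,v2:inf,v3:20,v4:15,v5:0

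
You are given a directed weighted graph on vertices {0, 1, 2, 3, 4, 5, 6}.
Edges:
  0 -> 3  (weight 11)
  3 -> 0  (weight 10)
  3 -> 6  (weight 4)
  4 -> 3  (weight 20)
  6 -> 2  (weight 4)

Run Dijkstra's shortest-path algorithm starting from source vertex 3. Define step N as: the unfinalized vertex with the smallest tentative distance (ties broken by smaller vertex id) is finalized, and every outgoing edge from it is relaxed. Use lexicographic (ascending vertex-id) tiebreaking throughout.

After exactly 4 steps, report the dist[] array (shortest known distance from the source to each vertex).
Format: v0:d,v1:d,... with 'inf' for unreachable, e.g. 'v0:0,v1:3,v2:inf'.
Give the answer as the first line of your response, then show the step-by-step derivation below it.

v0:10,v1:inf,v2:8,v3:0,v4:inf,v5:inf,v6:4

step 1: dist = v0:10,v1:inf,v2:inf,v3:0,v4:inf,v5:inf,v6:4
step 2: dist = v0:10,v1:inf,v2:8,v3:0,v4:inf,v5:inf,v6:4
step 3: dist = v0:10,v1:inf,v2:8,v3:0,v4:inf,v5:inf,v6:4
step 4: dist = v0:10,v1:inf,v2:8,v3:0,v4:inf,v5:inf,v6:4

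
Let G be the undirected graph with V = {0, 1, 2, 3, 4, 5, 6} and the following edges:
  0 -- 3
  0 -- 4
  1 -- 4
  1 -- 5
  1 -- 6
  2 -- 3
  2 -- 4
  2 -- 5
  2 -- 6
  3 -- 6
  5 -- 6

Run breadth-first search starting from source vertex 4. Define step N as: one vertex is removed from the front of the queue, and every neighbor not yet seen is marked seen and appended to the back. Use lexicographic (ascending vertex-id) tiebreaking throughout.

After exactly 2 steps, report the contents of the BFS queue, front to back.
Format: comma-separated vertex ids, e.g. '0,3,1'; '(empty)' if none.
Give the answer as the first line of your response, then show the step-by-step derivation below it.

1,2,3

step 1: dequeue 4; queue=[0,1,2]; order=4
step 2: dequeue 0; queue=[1,2,3]; order=4,0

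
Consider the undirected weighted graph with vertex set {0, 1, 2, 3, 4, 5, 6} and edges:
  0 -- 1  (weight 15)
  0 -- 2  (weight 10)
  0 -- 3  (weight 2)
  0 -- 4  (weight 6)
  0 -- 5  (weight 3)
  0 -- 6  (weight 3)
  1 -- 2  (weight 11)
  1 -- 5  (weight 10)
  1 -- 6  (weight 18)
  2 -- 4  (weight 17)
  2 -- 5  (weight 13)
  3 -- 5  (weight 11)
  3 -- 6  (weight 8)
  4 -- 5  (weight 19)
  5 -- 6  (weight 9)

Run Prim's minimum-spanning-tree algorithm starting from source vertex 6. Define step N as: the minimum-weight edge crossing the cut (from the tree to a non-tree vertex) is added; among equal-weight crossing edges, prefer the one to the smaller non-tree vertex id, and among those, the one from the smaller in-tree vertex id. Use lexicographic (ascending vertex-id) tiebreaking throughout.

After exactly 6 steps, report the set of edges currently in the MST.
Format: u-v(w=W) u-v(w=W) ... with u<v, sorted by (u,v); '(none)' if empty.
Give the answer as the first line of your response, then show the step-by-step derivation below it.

0-2(w=10) 0-3(w=2) 0-4(w=6) 0-5(w=3) 0-6(w=3) 1-5(w=10)

step 1: add edge 0-6 (w=3); MST = {0-6(w=3)}
step 2: add edge 0-3 (w=2); MST = {0-3(w=2) 0-6(w=3)}
step 3: add edge 0-5 (w=3); MST = {0-3(w=2) 0-5(w=3) 0-6(w=3)}
step 4: add edge 0-4 (w=6); MST = {0-3(w=2) 0-4(w=6) 0-5(w=3) 0-6(w=3)}
step 5: add edge 1-5 (w=10); MST = {0-3(w=2) 0-4(w=6) 0-5(w=3) 0-6(w=3) 1-5(w=10)}
step 6: add edge 0-2 (w=10); MST = {0-2(w=10) 0-3(w=2) 0-4(w=6) 0-5(w=3) 0-6(w=3) 1-5(w=10)}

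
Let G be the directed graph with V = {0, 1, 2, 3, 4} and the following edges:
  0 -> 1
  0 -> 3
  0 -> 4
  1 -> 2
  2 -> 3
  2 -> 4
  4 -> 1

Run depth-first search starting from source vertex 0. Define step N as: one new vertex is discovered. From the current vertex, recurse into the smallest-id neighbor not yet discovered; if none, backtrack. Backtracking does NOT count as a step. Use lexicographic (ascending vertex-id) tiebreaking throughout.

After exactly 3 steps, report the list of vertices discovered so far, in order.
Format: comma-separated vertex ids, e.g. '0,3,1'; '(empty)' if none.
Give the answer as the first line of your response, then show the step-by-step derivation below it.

0,1,2

step 1: discover 0; path=0; order=0
step 2: discover 1; path=0>1; order=0,1
step 3: discover 2; path=0>1>2; order=0,1,2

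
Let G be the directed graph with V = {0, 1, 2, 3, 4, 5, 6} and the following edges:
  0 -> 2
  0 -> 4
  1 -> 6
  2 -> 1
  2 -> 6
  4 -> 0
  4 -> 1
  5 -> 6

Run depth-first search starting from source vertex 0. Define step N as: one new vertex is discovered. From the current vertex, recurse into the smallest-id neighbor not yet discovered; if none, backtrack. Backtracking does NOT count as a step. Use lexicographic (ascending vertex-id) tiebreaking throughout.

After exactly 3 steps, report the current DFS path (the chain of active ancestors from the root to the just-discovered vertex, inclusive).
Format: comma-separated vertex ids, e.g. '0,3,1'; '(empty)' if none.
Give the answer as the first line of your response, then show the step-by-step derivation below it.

0,2,1

step 1: discover 0; path=0; order=0
step 2: discover 2; path=0>2; order=0,2
step 3: discover 1; path=0>2>1; order=0,2,1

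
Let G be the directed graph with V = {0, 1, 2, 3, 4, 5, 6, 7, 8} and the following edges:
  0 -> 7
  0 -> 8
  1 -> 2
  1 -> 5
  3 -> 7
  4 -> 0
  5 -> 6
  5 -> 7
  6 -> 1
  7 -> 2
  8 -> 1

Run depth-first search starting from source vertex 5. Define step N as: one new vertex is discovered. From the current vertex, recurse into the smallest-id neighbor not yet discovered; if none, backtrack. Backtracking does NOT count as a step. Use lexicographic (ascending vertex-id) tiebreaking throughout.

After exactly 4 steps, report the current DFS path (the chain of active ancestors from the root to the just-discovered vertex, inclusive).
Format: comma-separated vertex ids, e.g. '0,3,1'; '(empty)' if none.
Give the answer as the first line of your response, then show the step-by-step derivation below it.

5,6,1,2

step 1: discover 5; path=5; order=5
step 2: discover 6; path=5>6; order=5,6
step 3: discover 1; path=5>6>1; order=5,6,1
step 4: discover 2; path=5>6>1>2; order=5,6,1,2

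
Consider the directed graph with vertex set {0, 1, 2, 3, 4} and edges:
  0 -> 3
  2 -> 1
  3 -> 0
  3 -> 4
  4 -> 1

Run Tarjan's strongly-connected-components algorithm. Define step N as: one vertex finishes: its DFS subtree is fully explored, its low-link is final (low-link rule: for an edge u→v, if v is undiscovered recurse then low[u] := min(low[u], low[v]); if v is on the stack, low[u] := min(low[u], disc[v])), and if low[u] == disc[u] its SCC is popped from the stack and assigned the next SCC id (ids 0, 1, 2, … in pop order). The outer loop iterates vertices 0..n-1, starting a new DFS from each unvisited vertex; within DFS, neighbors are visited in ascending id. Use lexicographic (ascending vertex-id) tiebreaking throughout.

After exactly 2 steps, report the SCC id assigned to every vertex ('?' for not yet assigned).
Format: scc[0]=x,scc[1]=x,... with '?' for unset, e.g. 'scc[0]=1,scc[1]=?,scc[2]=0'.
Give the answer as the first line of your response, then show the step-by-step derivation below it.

scc[0]=?,scc[1]=0,scc[2]=?,scc[3]=?,scc[4]=1

step 1: low=(low[0]=0,low[1]=3,low[2]=?,low[3]=0,low[4]=2); scc=(scc[0]=?,scc[1]=0,scc[2]=?,scc[3]=?,scc[4]=?)
step 2: low=(low[0]=0,low[1]=3,low[2]=?,low[3]=0,low[4]=2); scc=(scc[0]=?,scc[1]=0,scc[2]=?,scc[3]=?,scc[4]=1)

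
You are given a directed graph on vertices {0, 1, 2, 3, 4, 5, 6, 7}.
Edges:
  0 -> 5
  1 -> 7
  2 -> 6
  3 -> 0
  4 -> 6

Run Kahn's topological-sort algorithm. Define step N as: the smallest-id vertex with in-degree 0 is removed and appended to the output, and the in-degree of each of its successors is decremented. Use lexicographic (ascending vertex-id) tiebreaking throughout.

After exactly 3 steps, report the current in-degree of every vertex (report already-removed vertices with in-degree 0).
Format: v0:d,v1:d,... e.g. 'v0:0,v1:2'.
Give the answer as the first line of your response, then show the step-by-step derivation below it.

v0:0,v1:0,v2:0,v3:0,v4:0,v5:1,v6:1,v7:0

step 1: output 1; order=[1]; indeg=(1,0,0,0,0,1,2,0)
step 2: output 2; order=[1,2]; indeg=(1,0,0,0,0,1,1,0)
step 3: output 3; order=[1,2,3]; indeg=(0,0,0,0,0,1,1,0)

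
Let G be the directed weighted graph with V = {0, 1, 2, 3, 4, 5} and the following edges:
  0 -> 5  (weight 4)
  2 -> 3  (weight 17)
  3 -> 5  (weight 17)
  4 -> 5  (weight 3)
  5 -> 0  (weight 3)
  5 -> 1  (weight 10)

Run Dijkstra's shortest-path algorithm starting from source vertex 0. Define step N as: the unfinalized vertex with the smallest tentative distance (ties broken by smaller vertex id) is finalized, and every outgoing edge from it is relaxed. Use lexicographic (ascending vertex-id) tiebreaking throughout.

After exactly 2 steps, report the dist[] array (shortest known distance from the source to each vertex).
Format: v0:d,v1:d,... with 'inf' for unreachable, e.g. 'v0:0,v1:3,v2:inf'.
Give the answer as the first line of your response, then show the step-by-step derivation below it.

v0:0,v1:14,v2:inf,v3:inf,v4:inf,v5:4

step 1: dist = v0:0,v1:inf,v2:inf,v3:inf,v4:inf,v5:4
step 2: dist = v0:0,v1:14,v2:inf,v3:inf,v4:inf,v5:4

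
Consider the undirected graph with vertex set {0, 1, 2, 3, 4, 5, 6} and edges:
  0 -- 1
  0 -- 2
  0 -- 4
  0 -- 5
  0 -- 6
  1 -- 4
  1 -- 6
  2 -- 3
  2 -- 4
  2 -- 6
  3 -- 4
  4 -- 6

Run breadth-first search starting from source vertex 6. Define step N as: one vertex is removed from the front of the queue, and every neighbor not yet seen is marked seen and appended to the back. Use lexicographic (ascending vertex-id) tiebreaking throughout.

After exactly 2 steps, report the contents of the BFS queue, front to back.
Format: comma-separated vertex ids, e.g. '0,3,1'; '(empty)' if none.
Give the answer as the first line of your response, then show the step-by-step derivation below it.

1,2,4,5

step 1: dequeue 6; queue=[0,1,2,4]; order=6
step 2: dequeue 0; queue=[1,2,4,5]; order=6,0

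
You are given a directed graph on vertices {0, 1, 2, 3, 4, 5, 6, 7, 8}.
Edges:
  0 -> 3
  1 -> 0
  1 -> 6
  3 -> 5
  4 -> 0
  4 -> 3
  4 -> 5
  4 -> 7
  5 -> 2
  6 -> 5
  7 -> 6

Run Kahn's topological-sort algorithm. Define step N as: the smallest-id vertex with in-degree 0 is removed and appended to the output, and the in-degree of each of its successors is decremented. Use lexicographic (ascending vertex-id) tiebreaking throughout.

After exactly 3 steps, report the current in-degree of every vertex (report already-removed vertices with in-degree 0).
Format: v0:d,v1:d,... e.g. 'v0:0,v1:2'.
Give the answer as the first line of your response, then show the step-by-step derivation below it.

v0:0,v1:0,v2:1,v3:0,v4:0,v5:2,v6:1,v7:0,v8:0

step 1: output 1; order=[1]; indeg=(1,0,1,2,0,3,1,1,0)
step 2: output 4; order=[1,4]; indeg=(0,0,1,1,0,2,1,0,0)
step 3: output 0; order=[1,4,0]; indeg=(0,0,1,0,0,2,1,0,0)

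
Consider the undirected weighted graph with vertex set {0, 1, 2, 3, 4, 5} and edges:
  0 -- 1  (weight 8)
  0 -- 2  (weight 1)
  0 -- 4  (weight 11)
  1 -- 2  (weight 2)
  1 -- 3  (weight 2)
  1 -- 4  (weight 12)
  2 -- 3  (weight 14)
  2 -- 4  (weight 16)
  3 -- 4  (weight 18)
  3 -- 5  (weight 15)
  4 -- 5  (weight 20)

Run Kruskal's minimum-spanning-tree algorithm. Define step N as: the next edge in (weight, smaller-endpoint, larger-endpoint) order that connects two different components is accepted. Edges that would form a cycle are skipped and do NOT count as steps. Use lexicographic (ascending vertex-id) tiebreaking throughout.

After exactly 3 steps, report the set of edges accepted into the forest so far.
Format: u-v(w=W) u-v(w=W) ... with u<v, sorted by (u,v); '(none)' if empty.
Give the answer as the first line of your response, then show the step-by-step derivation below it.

0-2(w=1) 1-2(w=2) 1-3(w=2)

step 1: add edge 0-2 (w=1); MST = {0-2(w=1)}
step 2: add edge 1-2 (w=2); MST = {0-2(w=1) 1-2(w=2)}
step 3: add edge 1-3 (w=2); MST = {0-2(w=1) 1-2(w=2) 1-3(w=2)}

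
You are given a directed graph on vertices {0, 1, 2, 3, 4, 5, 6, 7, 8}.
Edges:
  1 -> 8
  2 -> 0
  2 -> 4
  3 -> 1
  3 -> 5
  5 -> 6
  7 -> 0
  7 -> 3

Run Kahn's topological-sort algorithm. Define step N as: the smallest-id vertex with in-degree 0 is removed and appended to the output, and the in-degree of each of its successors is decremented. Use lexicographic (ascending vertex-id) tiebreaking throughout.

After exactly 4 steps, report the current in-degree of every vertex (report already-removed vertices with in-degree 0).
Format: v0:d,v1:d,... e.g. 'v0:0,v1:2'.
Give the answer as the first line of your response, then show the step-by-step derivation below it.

v0:0,v1:1,v2:0,v3:0,v4:0,v5:1,v6:1,v7:0,v8:1

step 1: output 2; order=[2]; indeg=(1,1,0,1,0,1,1,0,1)
step 2: output 4; order=[2,4]; indeg=(1,1,0,1,0,1,1,0,1)
step 3: output 7; order=[2,4,7]; indeg=(0,1,0,0,0,1,1,0,1)
step 4: output 0; order=[2,4,7,0]; indeg=(0,1,0,0,0,1,1,0,1)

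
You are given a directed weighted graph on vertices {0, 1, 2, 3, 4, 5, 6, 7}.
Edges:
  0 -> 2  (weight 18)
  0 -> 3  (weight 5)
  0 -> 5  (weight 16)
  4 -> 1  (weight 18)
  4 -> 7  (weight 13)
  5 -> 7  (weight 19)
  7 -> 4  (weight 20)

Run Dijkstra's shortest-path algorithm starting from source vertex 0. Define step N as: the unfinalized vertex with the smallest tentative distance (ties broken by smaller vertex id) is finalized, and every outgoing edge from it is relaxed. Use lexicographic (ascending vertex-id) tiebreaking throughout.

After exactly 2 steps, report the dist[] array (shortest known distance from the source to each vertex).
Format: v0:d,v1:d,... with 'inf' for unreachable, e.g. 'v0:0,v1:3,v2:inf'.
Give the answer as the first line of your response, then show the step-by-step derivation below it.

v0:0,v1:inf,v2:18,v3:5,v4:inf,v5:16,v6:inf,v7:inf

step 1: dist = v0:0,v1:inf,v2:18,v3:5,v4:inf,v5:16,v6:inf,v7:inf
step 2: dist = v0:0,v1:inf,v2:18,v3:5,v4:inf,v5:16,v6:inf,v7:inf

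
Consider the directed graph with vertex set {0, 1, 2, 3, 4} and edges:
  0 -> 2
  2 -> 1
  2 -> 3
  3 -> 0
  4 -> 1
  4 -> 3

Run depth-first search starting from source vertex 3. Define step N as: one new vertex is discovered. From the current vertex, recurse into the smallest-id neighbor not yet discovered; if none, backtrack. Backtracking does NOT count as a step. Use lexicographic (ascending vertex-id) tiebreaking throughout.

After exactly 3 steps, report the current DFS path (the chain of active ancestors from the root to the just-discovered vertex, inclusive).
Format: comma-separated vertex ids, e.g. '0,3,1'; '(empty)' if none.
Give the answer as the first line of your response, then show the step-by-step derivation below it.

3,0,2

step 1: discover 3; path=3; order=3
step 2: discover 0; path=3>0; order=3,0
step 3: discover 2; path=3>0>2; order=3,0,2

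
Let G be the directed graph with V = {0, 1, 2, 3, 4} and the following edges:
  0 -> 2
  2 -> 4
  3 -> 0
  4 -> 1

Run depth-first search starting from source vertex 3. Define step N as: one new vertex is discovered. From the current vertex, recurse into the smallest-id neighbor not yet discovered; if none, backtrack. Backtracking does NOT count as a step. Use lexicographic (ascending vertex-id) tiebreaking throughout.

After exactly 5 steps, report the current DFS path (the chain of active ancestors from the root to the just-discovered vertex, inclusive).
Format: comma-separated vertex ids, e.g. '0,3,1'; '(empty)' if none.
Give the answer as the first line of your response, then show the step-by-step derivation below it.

3,0,2,4,1

step 1: discover 3; path=3; order=3
step 2: discover 0; path=3>0; order=3,0
step 3: discover 2; path=3>0>2; order=3,0,2
step 4: discover 4; path=3>0>2>4; order=3,0,2,4
step 5: discover 1; path=3>0>2>4>1; order=3,0,2,4,1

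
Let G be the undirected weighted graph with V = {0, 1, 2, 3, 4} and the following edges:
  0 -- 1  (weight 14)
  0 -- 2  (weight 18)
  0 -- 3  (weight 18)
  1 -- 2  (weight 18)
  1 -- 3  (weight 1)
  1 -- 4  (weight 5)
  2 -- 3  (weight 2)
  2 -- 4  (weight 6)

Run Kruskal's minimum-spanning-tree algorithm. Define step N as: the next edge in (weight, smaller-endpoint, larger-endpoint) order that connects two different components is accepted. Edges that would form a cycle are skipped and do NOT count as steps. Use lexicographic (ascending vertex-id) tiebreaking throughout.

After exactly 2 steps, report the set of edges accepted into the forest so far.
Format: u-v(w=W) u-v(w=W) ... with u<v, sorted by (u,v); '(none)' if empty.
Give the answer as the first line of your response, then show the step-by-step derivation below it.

1-3(w=1) 2-3(w=2)

step 1: add edge 1-3 (w=1); MST = {1-3(w=1)}
step 2: add edge 2-3 (w=2); MST = {1-3(w=1) 2-3(w=2)}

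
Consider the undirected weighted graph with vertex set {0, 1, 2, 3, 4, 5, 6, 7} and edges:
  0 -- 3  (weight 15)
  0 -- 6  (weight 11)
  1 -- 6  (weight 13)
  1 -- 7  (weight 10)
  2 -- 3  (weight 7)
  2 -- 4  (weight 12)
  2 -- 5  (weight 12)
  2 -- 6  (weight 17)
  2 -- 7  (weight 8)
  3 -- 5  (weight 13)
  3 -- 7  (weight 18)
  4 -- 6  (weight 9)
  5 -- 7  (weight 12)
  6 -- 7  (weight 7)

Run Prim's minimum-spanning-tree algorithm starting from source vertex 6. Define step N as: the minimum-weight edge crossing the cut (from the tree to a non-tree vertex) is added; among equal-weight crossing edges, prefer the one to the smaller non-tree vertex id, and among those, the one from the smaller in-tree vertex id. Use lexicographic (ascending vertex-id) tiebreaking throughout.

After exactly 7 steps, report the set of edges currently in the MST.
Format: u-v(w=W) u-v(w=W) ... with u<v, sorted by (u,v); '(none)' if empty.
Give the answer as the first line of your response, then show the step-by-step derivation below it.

0-6(w=11) 1-7(w=10) 2-3(w=7) 2-5(w=12) 2-7(w=8) 4-6(w=9) 6-7(w=7)

step 1: add edge 6-7 (w=7); MST = {6-7(w=7)}
step 2: add edge 2-7 (w=8); MST = {2-7(w=8) 6-7(w=7)}
step 3: add edge 2-3 (w=7); MST = {2-3(w=7) 2-7(w=8) 6-7(w=7)}
step 4: add edge 4-6 (w=9); MST = {2-3(w=7) 2-7(w=8) 4-6(w=9) 6-7(w=7)}
step 5: add edge 1-7 (w=10); MST = {1-7(w=10) 2-3(w=7) 2-7(w=8) 4-6(w=9) 6-7(w=7)}
step 6: add edge 0-6 (w=11); MST = {0-6(w=11) 1-7(w=10) 2-3(w=7) 2-7(w=8) 4-6(w=9) 6-7(w=7)}
step 7: add edge 2-5 (w=12); MST = {0-6(w=11) 1-7(w=10) 2-3(w=7) 2-5(w=12) 2-7(w=8) 4-6(w=9) 6-7(w=7)}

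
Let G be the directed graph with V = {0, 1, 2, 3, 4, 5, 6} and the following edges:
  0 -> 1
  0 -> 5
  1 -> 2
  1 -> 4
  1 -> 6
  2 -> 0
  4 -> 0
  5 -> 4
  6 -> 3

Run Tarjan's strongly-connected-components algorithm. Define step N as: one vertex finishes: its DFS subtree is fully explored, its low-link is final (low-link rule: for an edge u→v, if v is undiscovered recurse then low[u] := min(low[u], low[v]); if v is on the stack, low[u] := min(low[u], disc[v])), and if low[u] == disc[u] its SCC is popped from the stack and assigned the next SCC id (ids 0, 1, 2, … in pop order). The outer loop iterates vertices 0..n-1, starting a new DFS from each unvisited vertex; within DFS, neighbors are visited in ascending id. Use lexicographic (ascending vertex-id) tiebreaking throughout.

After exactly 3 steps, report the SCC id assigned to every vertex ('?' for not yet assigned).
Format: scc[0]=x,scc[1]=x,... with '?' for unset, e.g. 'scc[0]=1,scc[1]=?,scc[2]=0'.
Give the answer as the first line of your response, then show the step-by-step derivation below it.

scc[0]=?,scc[1]=?,scc[2]=?,scc[3]=0,scc[4]=?,scc[5]=?,scc[6]=?

step 1: low=(low[0]=0,low[1]=1,low[2]=0,low[3]=?,low[4]=?,low[5]=?,low[6]=?); scc=(scc[0]=?,scc[1]=?,scc[2]=?,scc[3]=?,scc[4]=?,scc[5]=?,scc[6]=?)
step 2: low=(low[0]=0,low[1]=0,low[2]=0,low[3]=?,low[4]=0,low[5]=?,low[6]=?); scc=(scc[0]=?,scc[1]=?,scc[2]=?,scc[3]=?,scc[4]=?,scc[5]=?,scc[6]=?)
step 3: low=(low[0]=0,low[1]=0,low[2]=0,low[3]=5,low[4]=0,low[5]=?,low[6]=4); scc=(scc[0]=?,scc[1]=?,scc[2]=?,scc[3]=0,scc[4]=?,scc[5]=?,scc[6]=?)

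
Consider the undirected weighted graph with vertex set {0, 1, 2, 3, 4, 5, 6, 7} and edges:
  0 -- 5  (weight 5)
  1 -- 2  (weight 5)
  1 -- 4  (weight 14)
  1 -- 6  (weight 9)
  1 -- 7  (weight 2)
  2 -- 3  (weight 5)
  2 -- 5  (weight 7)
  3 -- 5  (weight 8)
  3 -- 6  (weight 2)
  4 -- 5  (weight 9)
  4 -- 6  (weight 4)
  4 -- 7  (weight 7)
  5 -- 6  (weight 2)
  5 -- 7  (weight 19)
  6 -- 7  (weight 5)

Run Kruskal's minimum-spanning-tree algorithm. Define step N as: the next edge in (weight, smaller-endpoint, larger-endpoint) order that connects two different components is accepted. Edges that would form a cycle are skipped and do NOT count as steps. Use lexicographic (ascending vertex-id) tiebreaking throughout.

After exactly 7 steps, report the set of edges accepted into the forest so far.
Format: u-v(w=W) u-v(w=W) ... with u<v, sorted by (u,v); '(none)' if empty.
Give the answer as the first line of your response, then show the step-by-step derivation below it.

0-5(w=5) 1-2(w=5) 1-7(w=2) 2-3(w=5) 3-6(w=2) 4-6(w=4) 5-6(w=2)

step 1: add edge 1-7 (w=2); MST = {1-7(w=2)}
step 2: add edge 3-6 (w=2); MST = {1-7(w=2) 3-6(w=2)}
step 3: add edge 5-6 (w=2); MST = {1-7(w=2) 3-6(w=2) 5-6(w=2)}
step 4: add edge 4-6 (w=4); MST = {1-7(w=2) 3-6(w=2) 4-6(w=4) 5-6(w=2)}
step 5: add edge 0-5 (w=5); MST = {0-5(w=5) 1-7(w=2) 3-6(w=2) 4-6(w=4) 5-6(w=2)}
step 6: add edge 1-2 (w=5); MST = {0-5(w=5) 1-2(w=5) 1-7(w=2) 3-6(w=2) 4-6(w=4) 5-6(w=2)}
step 7: add edge 2-3 (w=5); MST = {0-5(w=5) 1-2(w=5) 1-7(w=2) 2-3(w=5) 3-6(w=2) 4-6(w=4) 5-6(w=2)}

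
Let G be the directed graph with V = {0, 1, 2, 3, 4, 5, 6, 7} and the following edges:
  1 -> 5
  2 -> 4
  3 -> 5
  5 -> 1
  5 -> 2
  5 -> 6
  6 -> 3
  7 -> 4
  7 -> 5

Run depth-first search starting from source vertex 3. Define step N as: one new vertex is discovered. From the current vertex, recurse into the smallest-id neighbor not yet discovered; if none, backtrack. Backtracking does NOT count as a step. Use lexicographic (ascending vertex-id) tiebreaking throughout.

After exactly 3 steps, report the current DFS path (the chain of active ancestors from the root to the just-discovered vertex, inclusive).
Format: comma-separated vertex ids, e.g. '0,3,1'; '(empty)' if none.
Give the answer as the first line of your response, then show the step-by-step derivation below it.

3,5,1

step 1: discover 3; path=3; order=3
step 2: discover 5; path=3>5; order=3,5
step 3: discover 1; path=3>5>1; order=3,5,1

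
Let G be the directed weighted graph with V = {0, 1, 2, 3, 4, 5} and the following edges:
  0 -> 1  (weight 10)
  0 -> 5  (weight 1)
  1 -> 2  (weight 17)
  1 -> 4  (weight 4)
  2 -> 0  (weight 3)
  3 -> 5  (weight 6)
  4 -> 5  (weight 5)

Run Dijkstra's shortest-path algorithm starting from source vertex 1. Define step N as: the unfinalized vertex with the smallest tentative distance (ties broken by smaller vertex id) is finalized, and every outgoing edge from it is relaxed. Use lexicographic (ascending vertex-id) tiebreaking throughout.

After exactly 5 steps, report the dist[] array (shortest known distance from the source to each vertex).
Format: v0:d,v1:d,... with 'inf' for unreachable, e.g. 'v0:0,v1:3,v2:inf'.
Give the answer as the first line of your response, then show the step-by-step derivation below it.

v0:20,v1:0,v2:17,v3:inf,v4:4,v5:9

step 1: dist = v0:inf,v1:0,v2:17,v3:inf,v4:4,v5:inf
step 2: dist = v0:inf,v1:0,v2:17,v3:inf,v4:4,v5:9
step 3: dist = v0:inf,v1:0,v2:17,v3:inf,v4:4,v5:9
step 4: dist = v0:20,v1:0,v2:17,v3:inf,v4:4,v5:9
step 5: dist = v0:20,v1:0,v2:17,v3:inf,v4:4,v5:9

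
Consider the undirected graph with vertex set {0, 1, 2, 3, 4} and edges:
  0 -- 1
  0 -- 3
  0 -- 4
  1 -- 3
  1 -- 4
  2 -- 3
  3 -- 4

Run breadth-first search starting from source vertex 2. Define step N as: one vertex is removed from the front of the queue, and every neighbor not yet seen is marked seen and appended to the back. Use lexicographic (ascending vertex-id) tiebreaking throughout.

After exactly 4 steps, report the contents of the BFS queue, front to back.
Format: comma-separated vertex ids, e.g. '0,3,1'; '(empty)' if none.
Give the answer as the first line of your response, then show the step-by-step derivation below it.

4

step 1: dequeue 2; queue=[3]; order=2
step 2: dequeue 3; queue=[0,1,4]; order=2,3
step 3: dequeue 0; queue=[1,4]; order=2,3,0
step 4: dequeue 1; queue=[4]; order=2,3,0,1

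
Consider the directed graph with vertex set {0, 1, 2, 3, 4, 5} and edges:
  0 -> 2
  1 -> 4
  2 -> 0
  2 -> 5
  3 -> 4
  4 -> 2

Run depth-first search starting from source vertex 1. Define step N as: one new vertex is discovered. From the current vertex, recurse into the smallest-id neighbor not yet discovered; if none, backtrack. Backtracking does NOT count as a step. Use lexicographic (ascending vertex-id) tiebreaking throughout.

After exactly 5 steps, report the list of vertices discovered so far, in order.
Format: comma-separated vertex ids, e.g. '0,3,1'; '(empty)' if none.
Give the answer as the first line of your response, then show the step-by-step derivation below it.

1,4,2,0,5

step 1: discover 1; path=1; order=1
step 2: discover 4; path=1>4; order=1,4
step 3: discover 2; path=1>4>2; order=1,4,2
step 4: discover 0; path=1>4>2>0; order=1,4,2,0
step 5: discover 5; path=1>4>2>5; order=1,4,2,0,5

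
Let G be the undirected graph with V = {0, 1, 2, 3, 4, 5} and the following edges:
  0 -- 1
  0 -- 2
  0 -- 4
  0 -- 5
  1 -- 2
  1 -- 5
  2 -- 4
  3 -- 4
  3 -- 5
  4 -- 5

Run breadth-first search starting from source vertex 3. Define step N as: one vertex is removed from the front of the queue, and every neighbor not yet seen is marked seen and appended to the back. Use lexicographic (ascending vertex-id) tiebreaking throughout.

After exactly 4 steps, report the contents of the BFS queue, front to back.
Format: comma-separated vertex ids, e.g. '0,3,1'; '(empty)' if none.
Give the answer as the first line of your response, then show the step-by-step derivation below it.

2,1

step 1: dequeue 3; queue=[4,5]; order=3
step 2: dequeue 4; queue=[5,0,2]; order=3,4
step 3: dequeue 5; queue=[0,2,1]; order=3,4,5
step 4: dequeue 0; queue=[2,1]; order=3,4,5,0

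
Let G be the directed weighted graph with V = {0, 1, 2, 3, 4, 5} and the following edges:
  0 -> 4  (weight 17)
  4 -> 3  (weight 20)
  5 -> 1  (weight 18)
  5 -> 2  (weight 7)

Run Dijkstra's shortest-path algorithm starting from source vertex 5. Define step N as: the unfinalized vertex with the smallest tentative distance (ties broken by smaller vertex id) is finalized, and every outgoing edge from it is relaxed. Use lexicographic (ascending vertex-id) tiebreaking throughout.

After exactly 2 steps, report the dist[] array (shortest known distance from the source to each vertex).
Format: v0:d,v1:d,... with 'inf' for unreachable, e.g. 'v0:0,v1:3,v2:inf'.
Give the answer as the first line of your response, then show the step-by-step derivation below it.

v0:inf,v1:18,v2:7,v3:inf,v4:inf,v5:0

step 1: dist = v0:inf,v1:18,v2:7,v3:inf,v4:inf,v5:0
step 2: dist = v0:inf,v1:18,v2:7,v3:inf,v4:inf,v5:0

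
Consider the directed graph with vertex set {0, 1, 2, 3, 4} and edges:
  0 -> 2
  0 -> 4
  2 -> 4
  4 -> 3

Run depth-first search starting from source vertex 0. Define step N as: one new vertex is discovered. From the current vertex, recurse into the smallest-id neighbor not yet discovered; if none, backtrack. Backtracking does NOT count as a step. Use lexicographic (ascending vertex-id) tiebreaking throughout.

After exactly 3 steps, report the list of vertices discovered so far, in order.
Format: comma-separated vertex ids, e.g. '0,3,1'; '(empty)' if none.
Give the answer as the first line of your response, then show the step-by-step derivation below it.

0,2,4

step 1: discover 0; path=0; order=0
step 2: discover 2; path=0>2; order=0,2
step 3: discover 4; path=0>2>4; order=0,2,4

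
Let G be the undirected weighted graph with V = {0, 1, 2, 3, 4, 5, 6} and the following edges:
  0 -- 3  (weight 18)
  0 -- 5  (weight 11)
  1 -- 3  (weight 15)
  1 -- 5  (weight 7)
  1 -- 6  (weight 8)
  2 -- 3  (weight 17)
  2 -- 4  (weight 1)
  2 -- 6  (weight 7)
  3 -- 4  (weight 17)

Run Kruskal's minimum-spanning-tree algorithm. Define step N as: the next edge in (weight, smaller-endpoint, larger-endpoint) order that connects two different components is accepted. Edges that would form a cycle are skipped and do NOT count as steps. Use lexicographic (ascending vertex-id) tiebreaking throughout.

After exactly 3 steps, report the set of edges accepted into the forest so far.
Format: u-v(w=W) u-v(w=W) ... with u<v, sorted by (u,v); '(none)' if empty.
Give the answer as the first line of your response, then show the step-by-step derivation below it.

1-5(w=7) 2-4(w=1) 2-6(w=7)

step 1: add edge 2-4 (w=1); MST = {2-4(w=1)}
step 2: add edge 1-5 (w=7); MST = {1-5(w=7) 2-4(w=1)}
step 3: add edge 2-6 (w=7); MST = {1-5(w=7) 2-4(w=1) 2-6(w=7)}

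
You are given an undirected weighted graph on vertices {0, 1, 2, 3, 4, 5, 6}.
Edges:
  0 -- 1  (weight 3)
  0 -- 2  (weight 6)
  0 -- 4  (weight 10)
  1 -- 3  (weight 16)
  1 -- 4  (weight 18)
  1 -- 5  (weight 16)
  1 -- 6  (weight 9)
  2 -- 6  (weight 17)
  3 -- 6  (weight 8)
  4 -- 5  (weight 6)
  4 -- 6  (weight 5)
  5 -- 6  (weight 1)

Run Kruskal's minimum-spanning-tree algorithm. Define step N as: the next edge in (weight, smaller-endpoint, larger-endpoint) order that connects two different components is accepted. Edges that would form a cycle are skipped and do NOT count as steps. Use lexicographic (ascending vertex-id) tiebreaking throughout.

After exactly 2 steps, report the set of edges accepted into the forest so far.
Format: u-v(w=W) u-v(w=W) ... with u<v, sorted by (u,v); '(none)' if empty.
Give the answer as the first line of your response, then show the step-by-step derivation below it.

0-1(w=3) 5-6(w=1)

step 1: add edge 5-6 (w=1); MST = {5-6(w=1)}
step 2: add edge 0-1 (w=3); MST = {0-1(w=3) 5-6(w=1)}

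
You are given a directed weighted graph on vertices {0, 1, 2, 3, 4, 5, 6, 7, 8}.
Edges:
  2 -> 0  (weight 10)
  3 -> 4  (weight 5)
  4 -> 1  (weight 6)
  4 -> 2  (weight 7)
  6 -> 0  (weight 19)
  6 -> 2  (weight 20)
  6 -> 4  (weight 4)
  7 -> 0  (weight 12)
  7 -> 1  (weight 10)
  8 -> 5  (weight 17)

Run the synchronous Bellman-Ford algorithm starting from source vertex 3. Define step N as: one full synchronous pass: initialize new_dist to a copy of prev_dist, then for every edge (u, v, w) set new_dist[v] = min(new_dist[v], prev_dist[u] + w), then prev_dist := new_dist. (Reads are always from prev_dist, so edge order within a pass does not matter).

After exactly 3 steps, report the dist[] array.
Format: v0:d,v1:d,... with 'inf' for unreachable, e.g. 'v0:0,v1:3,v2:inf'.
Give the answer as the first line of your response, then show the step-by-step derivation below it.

v0:22,v1:11,v2:12,v3:0,v4:5,v5:inf,v6:inf,v7:inf,v8:inf

step 1: dist = v0:inf,v1:inf,v2:inf,v3:0,v4:5,v5:inf,v6:inf,v7:inf,v8:inf
step 2: dist = v0:inf,v1:11,v2:12,v3:0,v4:5,v5:inf,v6:inf,v7:inf,v8:inf
step 3: dist = v0:22,v1:11,v2:12,v3:0,v4:5,v5:inf,v6:inf,v7:inf,v8:inf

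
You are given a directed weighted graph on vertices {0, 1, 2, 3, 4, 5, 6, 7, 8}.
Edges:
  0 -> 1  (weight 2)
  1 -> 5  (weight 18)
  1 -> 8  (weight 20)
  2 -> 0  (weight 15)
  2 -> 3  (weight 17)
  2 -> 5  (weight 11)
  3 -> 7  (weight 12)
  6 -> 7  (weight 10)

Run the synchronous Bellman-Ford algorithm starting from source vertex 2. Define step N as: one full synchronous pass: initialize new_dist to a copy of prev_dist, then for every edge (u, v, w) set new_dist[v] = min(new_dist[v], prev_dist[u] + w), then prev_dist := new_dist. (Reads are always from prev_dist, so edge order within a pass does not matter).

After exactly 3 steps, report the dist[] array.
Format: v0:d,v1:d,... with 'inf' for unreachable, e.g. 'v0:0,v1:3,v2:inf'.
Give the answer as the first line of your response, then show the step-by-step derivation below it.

v0:15,v1:17,v2:0,v3:17,v4:inf,v5:11,v6:inf,v7:29,v8:37

step 1: dist = v0:15,v1:inf,v2:0,v3:17,v4:inf,v5:11,v6:inf,v7:inf,v8:inf
step 2: dist = v0:15,v1:17,v2:0,v3:17,v4:inf,v5:11,v6:inf,v7:29,v8:inf
step 3: dist = v0:15,v1:17,v2:0,v3:17,v4:inf,v5:11,v6:inf,v7:29,v8:37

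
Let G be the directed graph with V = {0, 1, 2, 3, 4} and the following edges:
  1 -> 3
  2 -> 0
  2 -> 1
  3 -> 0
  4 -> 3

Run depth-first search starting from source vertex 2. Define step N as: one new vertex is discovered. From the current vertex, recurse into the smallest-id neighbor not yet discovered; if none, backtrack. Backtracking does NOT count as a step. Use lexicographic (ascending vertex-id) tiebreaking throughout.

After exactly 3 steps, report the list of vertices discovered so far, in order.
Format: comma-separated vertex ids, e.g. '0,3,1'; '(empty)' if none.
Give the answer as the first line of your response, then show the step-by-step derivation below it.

2,0,1

step 1: discover 2; path=2; order=2
step 2: discover 0; path=2>0; order=2,0
step 3: discover 1; path=2>1; order=2,0,1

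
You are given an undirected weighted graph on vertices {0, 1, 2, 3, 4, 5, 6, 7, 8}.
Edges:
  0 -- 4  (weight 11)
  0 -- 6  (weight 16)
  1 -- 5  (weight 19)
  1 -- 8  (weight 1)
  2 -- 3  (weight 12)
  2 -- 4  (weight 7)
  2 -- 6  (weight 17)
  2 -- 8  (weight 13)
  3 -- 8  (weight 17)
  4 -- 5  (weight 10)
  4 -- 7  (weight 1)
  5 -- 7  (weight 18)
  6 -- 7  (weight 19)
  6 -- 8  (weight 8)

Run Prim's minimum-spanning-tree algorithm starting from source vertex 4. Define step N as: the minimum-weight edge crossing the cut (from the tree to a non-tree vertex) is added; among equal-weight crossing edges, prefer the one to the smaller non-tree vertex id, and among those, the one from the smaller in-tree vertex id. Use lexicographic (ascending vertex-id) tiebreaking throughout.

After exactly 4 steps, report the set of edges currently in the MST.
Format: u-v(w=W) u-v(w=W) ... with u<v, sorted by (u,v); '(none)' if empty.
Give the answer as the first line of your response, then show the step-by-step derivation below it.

0-4(w=11) 2-4(w=7) 4-5(w=10) 4-7(w=1)

step 1: add edge 4-7 (w=1); MST = {4-7(w=1)}
step 2: add edge 2-4 (w=7); MST = {2-4(w=7) 4-7(w=1)}
step 3: add edge 4-5 (w=10); MST = {2-4(w=7) 4-5(w=10) 4-7(w=1)}
step 4: add edge 0-4 (w=11); MST = {0-4(w=11) 2-4(w=7) 4-5(w=10) 4-7(w=1)}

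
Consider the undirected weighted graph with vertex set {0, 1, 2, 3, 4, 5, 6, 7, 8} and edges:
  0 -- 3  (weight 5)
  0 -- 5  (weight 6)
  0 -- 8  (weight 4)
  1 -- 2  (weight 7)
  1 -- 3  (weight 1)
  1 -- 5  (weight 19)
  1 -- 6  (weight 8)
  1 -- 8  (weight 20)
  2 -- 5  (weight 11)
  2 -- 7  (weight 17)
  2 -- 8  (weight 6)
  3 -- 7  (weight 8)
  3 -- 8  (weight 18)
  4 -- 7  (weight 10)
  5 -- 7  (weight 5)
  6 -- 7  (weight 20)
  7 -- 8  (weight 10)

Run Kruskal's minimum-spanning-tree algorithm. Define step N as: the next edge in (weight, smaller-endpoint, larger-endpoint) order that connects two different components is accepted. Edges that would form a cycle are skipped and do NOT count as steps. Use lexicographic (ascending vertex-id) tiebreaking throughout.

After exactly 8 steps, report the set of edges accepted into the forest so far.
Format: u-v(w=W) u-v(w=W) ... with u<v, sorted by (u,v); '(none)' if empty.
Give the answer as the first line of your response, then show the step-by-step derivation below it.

0-3(w=5) 0-5(w=6) 0-8(w=4) 1-3(w=1) 1-6(w=8) 2-8(w=6) 4-7(w=10) 5-7(w=5)

step 1: add edge 1-3 (w=1); MST = {1-3(w=1)}
step 2: add edge 0-8 (w=4); MST = {0-8(w=4) 1-3(w=1)}
step 3: add edge 0-3 (w=5); MST = {0-3(w=5) 0-8(w=4) 1-3(w=1)}
step 4: add edge 5-7 (w=5); MST = {0-3(w=5) 0-8(w=4) 1-3(w=1) 5-7(w=5)}
step 5: add edge 0-5 (w=6); MST = {0-3(w=5) 0-5(w=6) 0-8(w=4) 1-3(w=1) 5-7(w=5)}
step 6: add edge 2-8 (w=6); MST = {0-3(w=5) 0-5(w=6) 0-8(w=4) 1-3(w=1) 2-8(w=6) 5-7(w=5)}
step 7: add edge 1-6 (w=8); MST = {0-3(w=5) 0-5(w=6) 0-8(w=4) 1-3(w=1) 1-6(w=8) 2-8(w=6) 5-7(w=5)}
step 8: add edge 4-7 (w=10); MST = {0-3(w=5) 0-5(w=6) 0-8(w=4) 1-3(w=1) 1-6(w=8) 2-8(w=6) 4-7(w=10) 5-7(w=5)}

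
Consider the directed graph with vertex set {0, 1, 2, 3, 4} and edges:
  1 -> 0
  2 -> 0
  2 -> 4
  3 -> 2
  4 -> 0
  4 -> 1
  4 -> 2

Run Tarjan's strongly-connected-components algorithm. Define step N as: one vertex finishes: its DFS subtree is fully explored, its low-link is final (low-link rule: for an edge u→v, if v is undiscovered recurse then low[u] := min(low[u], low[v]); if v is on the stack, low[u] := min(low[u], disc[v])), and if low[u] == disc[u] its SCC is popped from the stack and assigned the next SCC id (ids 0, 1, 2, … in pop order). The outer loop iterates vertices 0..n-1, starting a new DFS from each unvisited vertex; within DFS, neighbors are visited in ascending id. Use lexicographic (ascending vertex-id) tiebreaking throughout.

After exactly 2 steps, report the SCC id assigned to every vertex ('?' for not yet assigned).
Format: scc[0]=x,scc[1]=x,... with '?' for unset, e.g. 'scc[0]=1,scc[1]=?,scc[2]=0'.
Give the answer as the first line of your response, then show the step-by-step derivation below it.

scc[0]=0,scc[1]=1,scc[2]=?,scc[3]=?,scc[4]=?

step 1: low=(low[0]=0,low[1]=?,low[2]=?,low[3]=?,low[4]=?); scc=(scc[0]=0,scc[1]=?,scc[2]=?,scc[3]=?,scc[4]=?)
step 2: low=(low[0]=0,low[1]=1,low[2]=?,low[3]=?,low[4]=?); scc=(scc[0]=0,scc[1]=1,scc[2]=?,scc[3]=?,scc[4]=?)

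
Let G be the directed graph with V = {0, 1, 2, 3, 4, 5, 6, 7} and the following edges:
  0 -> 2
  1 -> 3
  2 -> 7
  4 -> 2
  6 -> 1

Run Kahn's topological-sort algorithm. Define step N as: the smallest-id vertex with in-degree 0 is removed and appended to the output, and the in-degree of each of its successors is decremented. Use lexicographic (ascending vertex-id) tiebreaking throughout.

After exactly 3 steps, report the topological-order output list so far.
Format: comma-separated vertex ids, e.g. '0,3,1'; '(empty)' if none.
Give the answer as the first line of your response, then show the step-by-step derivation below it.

0,4,2

step 1: output 0; order=[0]; indeg=(0,1,1,1,0,0,0,1)
step 2: output 4; order=[0,4]; indeg=(0,1,0,1,0,0,0,1)
step 3: output 2; order=[0,4,2]; indeg=(0,1,0,1,0,0,0,0)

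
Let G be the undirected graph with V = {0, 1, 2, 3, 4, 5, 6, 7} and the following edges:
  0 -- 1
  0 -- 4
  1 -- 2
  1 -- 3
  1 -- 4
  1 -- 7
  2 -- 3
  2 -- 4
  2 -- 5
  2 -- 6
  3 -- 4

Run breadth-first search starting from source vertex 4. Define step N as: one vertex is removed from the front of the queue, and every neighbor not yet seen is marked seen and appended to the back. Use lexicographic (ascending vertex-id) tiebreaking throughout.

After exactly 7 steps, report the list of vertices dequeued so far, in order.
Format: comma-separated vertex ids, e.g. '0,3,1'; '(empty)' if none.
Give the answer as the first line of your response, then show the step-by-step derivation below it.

4,0,1,2,3,7,5

step 1: dequeue 4; queue=[0,1,2,3]; order=4
step 2: dequeue 0; queue=[1,2,3]; order=4,0
step 3: dequeue 1; queue=[2,3,7]; order=4,0,1
step 4: dequeue 2; queue=[3,7,5,6]; order=4,0,1,2
step 5: dequeue 3; queue=[7,5,6]; order=4,0,1,2,3
step 6: dequeue 7; queue=[5,6]; order=4,0,1,2,3,7
step 7: dequeue 5; queue=[6]; order=4,0,1,2,3,7,5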